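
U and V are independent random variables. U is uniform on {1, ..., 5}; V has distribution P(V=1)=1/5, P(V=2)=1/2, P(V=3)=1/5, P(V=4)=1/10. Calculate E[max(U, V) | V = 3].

P(V = 3) = 1/5.
Summing max(U,V)·P(x,y) over outcomes with V = 3 gives 18/25.
E[max(U, V) | V = 3] = (18/25) / (1/5) = 18/5.

18/5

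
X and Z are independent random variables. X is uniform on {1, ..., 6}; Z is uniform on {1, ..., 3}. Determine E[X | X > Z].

53/12

P(X > Z) = 2/3.
Summing X·P(x,y) over outcomes with X > Z gives 53/18.
E[X | X > Z] = (53/18) / (2/3) = 53/12.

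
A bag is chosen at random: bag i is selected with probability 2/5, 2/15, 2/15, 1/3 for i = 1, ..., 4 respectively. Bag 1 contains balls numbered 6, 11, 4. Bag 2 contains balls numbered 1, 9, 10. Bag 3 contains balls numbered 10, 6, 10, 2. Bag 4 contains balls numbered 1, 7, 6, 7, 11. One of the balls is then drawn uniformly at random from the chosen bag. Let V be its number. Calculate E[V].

E[V | bag 1] = (6+11+4)/3 = 7.
E[V | bag 2] = (1+9+10)/3 = 20/3.
E[V | bag 3] = (10+6+10+2)/4 = 7.
E[V | bag 4] = (1+7+6+7+11)/5 = 32/5.
By the law of total expectation,
E[V] = (2/5)·(7) + (2/15)·(20/3) + (2/15)·(7) + (1/3)·(32/5) = 304/45.

304/45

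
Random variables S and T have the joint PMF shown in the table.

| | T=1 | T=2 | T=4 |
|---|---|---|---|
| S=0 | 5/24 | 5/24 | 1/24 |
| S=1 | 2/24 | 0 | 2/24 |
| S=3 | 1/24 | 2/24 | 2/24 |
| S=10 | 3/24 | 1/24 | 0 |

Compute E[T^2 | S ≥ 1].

P(S ≥ 1) = 13/24.
Σ T^2·P over the event = 1·(2/24) + 16·(2/24) + 1·(1/24) + 4·(2/24) + 16·(2/24) + 1·(3/24) + 4·(1/24) = 41/12.
E[T^2 | S ≥ 1] = (41/12) / (13/24) = 82/13.

82/13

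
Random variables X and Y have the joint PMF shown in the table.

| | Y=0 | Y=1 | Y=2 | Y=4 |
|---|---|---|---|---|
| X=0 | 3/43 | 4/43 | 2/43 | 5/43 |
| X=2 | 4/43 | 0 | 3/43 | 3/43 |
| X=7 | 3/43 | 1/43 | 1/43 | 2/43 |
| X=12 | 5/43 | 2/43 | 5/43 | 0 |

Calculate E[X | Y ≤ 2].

193/33

P(Y ≤ 2) = 33/43.
Summing X·P(X=x,Y=y) over the conditioning event gives 193/43.
E[X | Y ≤ 2] = (193/43) / (33/43) = 193/33.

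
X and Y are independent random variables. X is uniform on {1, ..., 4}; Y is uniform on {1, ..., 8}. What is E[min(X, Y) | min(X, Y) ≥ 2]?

P(min(X, Y) ≥ 2) = 21/32.
Summing min(X,Y)·P(x,y) over outcomes with min(X, Y) ≥ 2 gives 59/32.
E[min(X, Y) | min(X, Y) ≥ 2] = (59/32) / (21/32) = 59/21.

59/21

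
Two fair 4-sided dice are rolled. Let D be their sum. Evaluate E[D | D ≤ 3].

P(D ≤ 3) = 3/16.
Σ over the event: 2·1/16 + 3·1/8 = 1/2.
E[D | D ≤ 3] = (1/2) / (3/16) = 8/3.

8/3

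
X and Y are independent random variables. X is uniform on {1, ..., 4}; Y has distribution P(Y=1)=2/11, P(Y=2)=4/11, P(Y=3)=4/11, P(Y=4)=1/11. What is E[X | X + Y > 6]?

P(X + Y > 6) = 3/22.
Summing X·P(x,y) over outcomes with X + Y > 6 gives 23/44.
E[X | X + Y > 6] = (23/44) / (3/22) = 23/6.

23/6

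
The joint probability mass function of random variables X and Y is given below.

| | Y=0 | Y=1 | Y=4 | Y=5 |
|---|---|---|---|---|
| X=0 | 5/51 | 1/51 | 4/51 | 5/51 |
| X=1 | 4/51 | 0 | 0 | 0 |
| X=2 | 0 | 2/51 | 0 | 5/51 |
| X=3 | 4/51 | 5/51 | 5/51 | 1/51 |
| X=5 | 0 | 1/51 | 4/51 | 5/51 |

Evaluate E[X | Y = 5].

P(Y = 5) = 16/51.
Σ X·P over the event = 0·(5/51) + 2·(5/51) + 3·(1/51) + 5·(5/51) = 38/51.
E[X | Y = 5] = (38/51) / (16/51) = 19/8.

19/8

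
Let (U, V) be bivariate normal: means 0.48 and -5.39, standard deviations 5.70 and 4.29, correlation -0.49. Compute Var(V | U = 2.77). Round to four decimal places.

13.9853

For a bivariate normal, Var(V | U=x) = σ_V²(1 − ρ²).
Var(V | U=2.77) = (4.29)²·(1 − (-0.49)²) = 18.4041·0.7599 = 13.9853.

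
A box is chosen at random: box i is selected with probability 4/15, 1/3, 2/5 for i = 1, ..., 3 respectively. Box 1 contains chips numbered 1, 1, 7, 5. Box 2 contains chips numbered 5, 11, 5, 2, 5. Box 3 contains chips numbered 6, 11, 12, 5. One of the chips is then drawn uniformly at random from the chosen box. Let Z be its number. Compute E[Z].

31/5

E[Z | box 1] = (1+1+7+5)/4 = 7/2.
E[Z | box 2] = (5+11+5+2+5)/5 = 28/5.
E[Z | box 3] = (6+11+12+5)/4 = 17/2.
By the law of total expectation,
E[Z] = (4/15)·(7/2) + (1/3)·(28/5) + (2/5)·(17/2) = 31/5.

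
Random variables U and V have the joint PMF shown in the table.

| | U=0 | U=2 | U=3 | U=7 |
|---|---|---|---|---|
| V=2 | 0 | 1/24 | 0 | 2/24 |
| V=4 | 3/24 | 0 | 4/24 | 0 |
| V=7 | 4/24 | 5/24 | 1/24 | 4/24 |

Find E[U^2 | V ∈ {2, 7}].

P(V ∈ {2, 7}) = 17/24.
Σ U^2·P over the event = 0·(4/24) + 4·(1/24) + 4·(5/24) + 9·(1/24) + 49·(2/24) + 49·(4/24) = 109/8.
E[U^2 | V ∈ {2, 7}] = (109/8) / (17/24) = 327/17.

327/17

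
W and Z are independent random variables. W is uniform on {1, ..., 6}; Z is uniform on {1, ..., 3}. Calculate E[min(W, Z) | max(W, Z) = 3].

9/5

P(max(W, Z) = 3) = 5/18.
Summing min(W,Z)·P(x,y) over outcomes with max(W, Z) = 3 gives 1/2.
E[min(W, Z) | max(W, Z) = 3] = (1/2) / (5/18) = 9/5.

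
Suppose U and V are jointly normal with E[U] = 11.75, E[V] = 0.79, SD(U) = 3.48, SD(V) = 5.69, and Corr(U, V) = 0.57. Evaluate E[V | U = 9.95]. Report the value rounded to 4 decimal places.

E[V | U=x] = μ_V + ρ(σ_V/σ_U)(x − μ_U) for jointly normal variables.
E[V | U=9.95] = 0.79 + (0.57)·(5.69/3.48)·(9.95 − (11.75)) = 0.79 + (0.93198)·(-1.8) = -0.8876.

-0.8876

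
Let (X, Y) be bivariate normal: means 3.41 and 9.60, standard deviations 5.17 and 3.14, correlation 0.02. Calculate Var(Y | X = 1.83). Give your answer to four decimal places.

Var(Y | X=x) = (1 − ρ²)·σ_Y².
Var(Y | X=1.83) = (3.14)²·(1 − (0.02)²) = 9.8596·0.9996 = 9.8557.

9.8557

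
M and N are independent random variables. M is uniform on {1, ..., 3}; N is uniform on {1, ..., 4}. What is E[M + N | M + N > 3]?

46/9

Outcomes with M + N > 3: (1,3), (1,4), (2,2), (2,3), (2,4), (3,1), (3,2), (3,3), (3,4), each with probability 1/12.
E[M + N | M + N > 3] = (4 + 5 + 4 + 5 + 6 + 4 + 5 + 6 + 7) / 9 = 46/9.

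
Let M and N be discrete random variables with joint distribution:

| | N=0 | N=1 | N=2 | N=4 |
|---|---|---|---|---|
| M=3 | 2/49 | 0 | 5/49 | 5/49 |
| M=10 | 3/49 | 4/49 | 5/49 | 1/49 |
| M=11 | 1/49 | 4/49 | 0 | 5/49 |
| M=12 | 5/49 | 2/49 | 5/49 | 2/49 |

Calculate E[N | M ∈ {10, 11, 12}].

P(M ∈ {10, 11, 12}) = 37/49.
Summing N·P(M=x,N=y) over the conditioning event gives 62/49.
E[N | M ∈ {10, 11, 12}] = (62/49) / (37/49) = 62/37.

62/37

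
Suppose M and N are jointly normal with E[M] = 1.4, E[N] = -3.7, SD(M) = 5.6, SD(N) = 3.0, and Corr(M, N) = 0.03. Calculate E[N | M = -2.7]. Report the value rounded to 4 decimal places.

E[N | M=x] = μ_N + ρ(σ_N/σ_M)(x − μ_M) for jointly normal variables.
E[N | M=-2.7] = -3.7 + (0.03)·(3.0/5.6)·(-2.7 − (1.4)) = -3.7 + (0.016071)·(-4.1) = -3.7659.

-3.7659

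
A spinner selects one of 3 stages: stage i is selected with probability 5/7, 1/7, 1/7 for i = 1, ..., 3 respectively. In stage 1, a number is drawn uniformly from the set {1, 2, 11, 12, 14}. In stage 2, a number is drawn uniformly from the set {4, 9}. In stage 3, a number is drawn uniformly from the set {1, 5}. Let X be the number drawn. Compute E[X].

99/14

E[X | stage 1] = (1+2+11+12+14)/5 = 8.
E[X | stage 2] = (4+9)/2 = 13/2.
E[X | stage 3] = (1+5)/2 = 3.
E[X] = (5/7)·(8) + (1/7)·(13/2) + (1/7)·(3) = 99/14.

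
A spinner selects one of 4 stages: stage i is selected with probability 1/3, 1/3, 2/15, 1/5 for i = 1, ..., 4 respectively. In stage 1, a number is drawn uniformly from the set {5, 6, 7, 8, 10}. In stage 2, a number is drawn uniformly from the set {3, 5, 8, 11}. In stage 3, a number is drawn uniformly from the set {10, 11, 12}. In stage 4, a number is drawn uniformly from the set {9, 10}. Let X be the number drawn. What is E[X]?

481/60

E[X | stage 1] = (5+6+7+8+10)/5 = 36/5.
E[X | stage 2] = (3+5+8+11)/4 = 27/4.
E[X | stage 3] = (10+11+12)/3 = 11.
E[X | stage 4] = (9+10)/2 = 19/2.
By the law of total expectation,
E[X] = (1/3)·(36/5) + (1/3)·(27/4) + (2/15)·(11) + (1/5)·(19/2) = 481/60.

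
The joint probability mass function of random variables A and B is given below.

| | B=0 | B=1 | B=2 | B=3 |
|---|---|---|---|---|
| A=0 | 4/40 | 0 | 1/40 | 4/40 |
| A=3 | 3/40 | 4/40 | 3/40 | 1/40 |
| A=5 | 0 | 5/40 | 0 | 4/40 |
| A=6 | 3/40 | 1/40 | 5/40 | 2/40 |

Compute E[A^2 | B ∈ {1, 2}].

P(B ∈ {1, 2}) = 19/40.
Summing A^2·P(A=x,B=y) over the conditioning event gives 101/10.
E[A^2 | B ∈ {1, 2}] = (101/10) / (19/40) = 404/19.

404/19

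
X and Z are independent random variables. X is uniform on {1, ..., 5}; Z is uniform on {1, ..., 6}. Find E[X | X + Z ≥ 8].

4

Outcomes with X + Z ≥ 8: (2,6), (3,5), (3,6), (4,4), (4,5), (4,6), (5,3), (5,4), (5,5), (5,6), each with probability 1/30.
E[X | X + Z ≥ 8] = (2 + 3 + 3 + 4 + 4 + 4 + 5 + 5 + 5 + 5) / 10 = 4.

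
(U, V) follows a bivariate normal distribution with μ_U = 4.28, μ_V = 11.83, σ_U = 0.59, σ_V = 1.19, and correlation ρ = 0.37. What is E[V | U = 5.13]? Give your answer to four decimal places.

E[V | U=x] = μ_V + ρ(σ_V/σ_U)(x − μ_U) for jointly normal variables.
E[V | U=5.13] = 11.83 + (0.37)·(1.19/0.59)·(5.13 − (4.28)) = 11.83 + (0.74627)·(0.85) = 12.4643.

12.4643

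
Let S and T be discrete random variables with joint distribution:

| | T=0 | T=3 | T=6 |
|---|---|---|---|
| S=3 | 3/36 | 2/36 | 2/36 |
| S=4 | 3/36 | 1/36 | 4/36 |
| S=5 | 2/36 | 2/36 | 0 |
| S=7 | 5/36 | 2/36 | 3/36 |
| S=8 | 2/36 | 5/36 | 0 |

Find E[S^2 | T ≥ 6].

229/9

P(T ≥ 6) = 1/4.
Summing S^2·P(S=x,T=y) over the conditioning event gives 229/36.
E[S^2 | T ≥ 6] = (229/36) / (1/4) = 229/9.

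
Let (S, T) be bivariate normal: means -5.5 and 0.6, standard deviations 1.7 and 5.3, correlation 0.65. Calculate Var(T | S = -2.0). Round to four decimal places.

The conditional variance in a bivariate normal is σ_T²(1 − ρ²), independent of x.
Var(T | S=-2.0) = (5.3)²·(1 − (0.65)²) = 28.09·0.5775 = 16.2220.

16.2220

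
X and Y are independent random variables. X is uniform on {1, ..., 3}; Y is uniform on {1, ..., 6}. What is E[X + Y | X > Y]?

Outcomes with X > Y: (2,1), (3,1), (3,2), each with probability 1/18.
E[X + Y | X > Y] = (3 + 4 + 5) / 3 = 4.

4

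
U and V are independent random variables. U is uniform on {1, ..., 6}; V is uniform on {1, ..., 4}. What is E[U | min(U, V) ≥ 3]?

Outcomes with min(U, V) ≥ 3: (3,3), (3,4), (4,3), (4,4), (5,3), (5,4), (6,3), (6,4), each with probability 1/24.
E[U | min(U, V) ≥ 3] = (3 + 3 + 4 + 4 + 5 + 5 + 6 + 6) / 8 = 9/2.

9/2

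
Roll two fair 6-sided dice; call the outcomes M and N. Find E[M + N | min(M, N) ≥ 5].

11

P(min(M, N) ≥ 5) = 1/9.
Summing (M+N)·P(x,y) over outcomes with min(M, N) ≥ 5 gives 11/9.
E[M + N | min(M, N) ≥ 5] = (11/9) / (1/9) = 11.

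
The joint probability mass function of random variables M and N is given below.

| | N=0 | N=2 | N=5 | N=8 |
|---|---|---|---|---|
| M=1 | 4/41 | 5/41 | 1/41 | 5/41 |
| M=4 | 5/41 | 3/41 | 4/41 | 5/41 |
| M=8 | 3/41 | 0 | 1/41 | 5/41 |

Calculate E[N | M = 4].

P(M = 4) = 17/41.
Σ N·P over the event = 0·(5/41) + 2·(3/41) + 5·(4/41) + 8·(5/41) = 66/41.
E[N | M = 4] = (66/41) / (17/41) = 66/17.

66/17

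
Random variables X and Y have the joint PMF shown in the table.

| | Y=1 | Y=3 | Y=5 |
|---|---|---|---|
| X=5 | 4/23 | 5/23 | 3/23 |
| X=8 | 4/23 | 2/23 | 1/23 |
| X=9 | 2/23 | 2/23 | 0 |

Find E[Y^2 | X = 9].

5

P(X = 9) = 4/23.
Σ Y^2·P over the event = 1·(2/23) + 9·(2/23) = 20/23.
E[Y^2 | X = 9] = (20/23) / (4/23) = 5.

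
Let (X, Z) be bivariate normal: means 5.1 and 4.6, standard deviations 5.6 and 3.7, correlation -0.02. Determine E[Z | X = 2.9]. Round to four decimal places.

4.6291

E[Z | X=x] = μ_Z + ρ(σ_Z/σ_X)(x − μ_X) for jointly normal variables.
E[Z | X=2.9] = 4.6 + (-0.02)·(3.7/5.6)·(2.9 − (5.1)) = 4.6 + (-0.013214)·(-2.2) = 4.6291.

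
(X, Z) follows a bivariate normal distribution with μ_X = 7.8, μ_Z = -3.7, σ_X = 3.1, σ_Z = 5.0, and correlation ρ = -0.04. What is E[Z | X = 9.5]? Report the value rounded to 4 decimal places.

E[Z | X=x] = μ_Z + ρ(σ_Z/σ_X)(x − μ_X) for jointly normal variables.
E[Z | X=9.5] = -3.7 + (-0.04)·(5.0/3.1)·(9.5 − (7.8)) = -3.7 + (-0.064516)·(1.7) = -3.8097.

-3.8097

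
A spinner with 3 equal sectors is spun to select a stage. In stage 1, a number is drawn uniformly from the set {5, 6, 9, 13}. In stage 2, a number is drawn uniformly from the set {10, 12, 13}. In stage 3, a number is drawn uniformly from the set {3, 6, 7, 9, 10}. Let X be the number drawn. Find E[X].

E[X | stage 1] = (5+6+9+13)/4 = 33/4.
E[X | stage 2] = (10+12+13)/3 = 35/3.
E[X | stage 3] = (3+6+7+9+10)/5 = 7.
By the law of total expectation,
E[X] = (1/3)·(33/4) + (1/3)·(35/3) + (1/3)·(7) = 323/36.

323/36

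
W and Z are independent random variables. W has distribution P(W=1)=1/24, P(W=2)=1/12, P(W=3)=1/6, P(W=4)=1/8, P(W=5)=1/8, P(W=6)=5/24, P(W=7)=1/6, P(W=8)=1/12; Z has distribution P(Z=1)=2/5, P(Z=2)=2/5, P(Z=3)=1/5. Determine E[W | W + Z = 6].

33/8

P(W + Z = 6) = 2/15.
Summing W·P(x,y) over outcomes with W + Z = 6 gives 11/20.
E[W | W + Z = 6] = (11/20) / (2/15) = 33/8.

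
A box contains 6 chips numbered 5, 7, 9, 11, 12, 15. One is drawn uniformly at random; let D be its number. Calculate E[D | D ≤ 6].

5

P(D ≤ 6) = 1/6.
Σ over the event: 5·1/6 = 5/6.
E[D | D ≤ 6] = (5/6) / (1/6) = 5.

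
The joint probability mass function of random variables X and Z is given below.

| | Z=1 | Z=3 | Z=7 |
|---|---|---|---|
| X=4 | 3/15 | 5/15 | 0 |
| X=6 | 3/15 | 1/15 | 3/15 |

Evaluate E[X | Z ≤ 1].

5

P(Z ≤ 1) = 2/5.
Σ X·P over the event = 4·(3/15) + 6·(3/15) = 2.
E[X | Z ≤ 1] = (2) / (2/5) = 5.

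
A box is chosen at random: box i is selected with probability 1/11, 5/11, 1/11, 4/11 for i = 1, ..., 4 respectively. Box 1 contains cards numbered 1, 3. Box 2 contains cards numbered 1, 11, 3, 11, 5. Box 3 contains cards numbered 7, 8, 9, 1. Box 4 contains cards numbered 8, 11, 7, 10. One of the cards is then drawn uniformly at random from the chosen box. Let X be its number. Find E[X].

E[X | box 1] = (1+3)/2 = 2.
E[X | box 2] = (1+11+3+11+5)/5 = 31/5.
E[X | box 3] = (7+8+9+1)/4 = 25/4.
E[X | box 4] = (8+11+7+10)/4 = 9.
By the law of total expectation,
E[X] = (1/11)·(2) + (5/11)·(31/5) + (1/11)·(25/4) + (4/11)·(9) = 301/44.

301/44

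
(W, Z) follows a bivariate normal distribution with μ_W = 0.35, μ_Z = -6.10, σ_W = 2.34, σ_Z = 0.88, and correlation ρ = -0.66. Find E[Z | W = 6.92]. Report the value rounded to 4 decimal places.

-7.7307

The regression of Z on W has slope ρ·σ_Z/σ_W and passes through (μ_W, μ_Z).
E[Z | W=6.92] = -6.10 + (-0.66)·(0.88/2.34)·(6.92 − (0.35)) = -6.10 + (-0.24821)·(6.57) = -7.7307.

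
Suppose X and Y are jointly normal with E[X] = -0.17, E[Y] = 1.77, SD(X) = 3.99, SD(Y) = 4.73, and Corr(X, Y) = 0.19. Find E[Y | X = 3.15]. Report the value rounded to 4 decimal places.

2.5178

The regression of Y on X has slope ρ·σ_Y/σ_X and passes through (μ_X, μ_Y).
E[Y | X=3.15] = 1.77 + (0.19)·(4.73/3.99)·(3.15 − (-0.17)) = 1.77 + (0.22524)·(3.32) = 2.5178.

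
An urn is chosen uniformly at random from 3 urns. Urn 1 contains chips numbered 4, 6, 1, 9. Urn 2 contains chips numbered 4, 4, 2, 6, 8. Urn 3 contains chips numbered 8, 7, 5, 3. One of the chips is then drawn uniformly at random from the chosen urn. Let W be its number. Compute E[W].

E[W | urn 1] = (4+6+1+9)/4 = 5.
E[W | urn 2] = (4+4+2+6+8)/5 = 24/5.
E[W | urn 3] = (8+7+5+3)/4 = 23/4.
E[W] = (1/3)·(5) + (1/3)·(24/5) + (1/3)·(23/4) = 311/60.

311/60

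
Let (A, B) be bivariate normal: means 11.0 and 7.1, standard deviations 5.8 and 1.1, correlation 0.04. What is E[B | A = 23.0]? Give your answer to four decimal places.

7.1910

E[B | A=x] = μ_B + ρ(σ_B/σ_A)(x − μ_A) for jointly normal variables.
E[B | A=23.0] = 7.1 + (0.04)·(1.1/5.8)·(23.0 − (11.0)) = 7.1 + (0.0075862)·(12) = 7.1910.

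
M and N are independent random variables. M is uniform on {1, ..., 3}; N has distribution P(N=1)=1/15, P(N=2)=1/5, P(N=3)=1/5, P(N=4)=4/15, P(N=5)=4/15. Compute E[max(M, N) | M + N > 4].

45/11

P(M + N > 4) = 11/15.
Summing max(M,N)·P(x,y) over outcomes with M + N > 4 gives 3.
E[max(M, N) | M + N > 4] = (3) / (11/15) = 45/11.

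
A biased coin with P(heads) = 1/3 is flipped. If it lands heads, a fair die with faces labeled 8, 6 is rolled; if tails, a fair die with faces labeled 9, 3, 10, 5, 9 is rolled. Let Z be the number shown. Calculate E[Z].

107/15

E[Z | heads] = (8+6)/2 = 7.
E[Z | tails] = (9+3+10+5+9)/5 = 36/5.
By the law of total expectation,
E[Z] = (1/3)·(7) + (2/3)·(36/5) = 107/15.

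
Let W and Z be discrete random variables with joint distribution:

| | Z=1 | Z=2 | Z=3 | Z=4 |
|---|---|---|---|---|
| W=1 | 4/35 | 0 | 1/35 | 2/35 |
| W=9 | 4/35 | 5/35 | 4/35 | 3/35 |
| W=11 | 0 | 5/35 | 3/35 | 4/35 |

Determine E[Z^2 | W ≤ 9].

153/23

P(W ≤ 9) = 23/35.
Σ Z^2·P over the event = 1·(4/35) + 9·(1/35) + 16·(2/35) + 1·(4/35) + 4·(5/35) + 9·(4/35) + 16·(3/35) = 153/35.
E[Z^2 | W ≤ 9] = (153/35) / (23/35) = 153/23.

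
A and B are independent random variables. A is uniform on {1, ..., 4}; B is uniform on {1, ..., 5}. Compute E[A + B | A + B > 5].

P(A + B > 5) = 1/2.
Summing (A+B)·P(x,y) over outcomes with A + B > 5 gives 7/2.
E[A + B | A + B > 5] = (7/2) / (1/2) = 7.

7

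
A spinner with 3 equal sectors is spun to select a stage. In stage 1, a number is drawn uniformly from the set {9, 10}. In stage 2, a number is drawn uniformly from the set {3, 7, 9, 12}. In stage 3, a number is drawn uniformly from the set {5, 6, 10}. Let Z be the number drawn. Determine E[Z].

97/12

E[Z | stage 1] = (9+10)/2 = 19/2.
E[Z | stage 2] = (3+7+9+12)/4 = 31/4.
E[Z | stage 3] = (5+6+10)/3 = 7.
E[Z] = (1/3)·(19/2) + (1/3)·(31/4) + (1/3)·(7) = 97/12.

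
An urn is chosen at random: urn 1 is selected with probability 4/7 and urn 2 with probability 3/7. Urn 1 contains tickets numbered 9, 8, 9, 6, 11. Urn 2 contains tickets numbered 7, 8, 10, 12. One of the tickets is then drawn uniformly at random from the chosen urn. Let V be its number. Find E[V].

1243/140

E[V | urn 1] = (9+8+9+6+11)/5 = 43/5.
E[V | urn 2] = (7+8+10+12)/4 = 37/4.
By the law of total expectation,
E[V] = (4/7)·(43/5) + (3/7)·(37/4) = 1243/140.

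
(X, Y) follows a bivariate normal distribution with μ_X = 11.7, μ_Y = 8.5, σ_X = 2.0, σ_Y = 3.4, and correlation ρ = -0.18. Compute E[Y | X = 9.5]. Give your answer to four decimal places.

For a bivariate normal, E[Y | X=x] = μ_Y + ρ·(σ_Y/σ_X)·(x − μ_X).
E[Y | X=9.5] = 8.5 + (-0.18)·(3.4/2.0)·(9.5 − (11.7)) = 8.5 + (-0.306)·(-2.2) = 9.1732.

9.1732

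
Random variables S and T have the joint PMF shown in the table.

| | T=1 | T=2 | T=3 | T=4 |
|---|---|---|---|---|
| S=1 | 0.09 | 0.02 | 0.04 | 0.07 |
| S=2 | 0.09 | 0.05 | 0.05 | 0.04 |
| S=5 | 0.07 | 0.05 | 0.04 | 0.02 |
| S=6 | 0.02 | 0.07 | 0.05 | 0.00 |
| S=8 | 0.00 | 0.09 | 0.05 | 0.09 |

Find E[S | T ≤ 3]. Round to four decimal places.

4.2179

P(T ≤ 3) = 0.78.
Summing S·P(S=x,T=y) over the conditioning event gives 3.29.
E[S | T ≤ 3] = (3.29) / (0.78) = 4.2179.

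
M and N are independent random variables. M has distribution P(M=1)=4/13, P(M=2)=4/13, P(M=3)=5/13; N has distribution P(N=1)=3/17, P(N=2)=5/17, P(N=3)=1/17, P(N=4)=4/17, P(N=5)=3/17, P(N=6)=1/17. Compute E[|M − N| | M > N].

P(M > N) = 4/17.
Summing |M−N|·P(x,y) over outcomes with M > N gives 67/221.
E[|M − N| | M > N] = (67/221) / (4/17) = 67/52.

67/52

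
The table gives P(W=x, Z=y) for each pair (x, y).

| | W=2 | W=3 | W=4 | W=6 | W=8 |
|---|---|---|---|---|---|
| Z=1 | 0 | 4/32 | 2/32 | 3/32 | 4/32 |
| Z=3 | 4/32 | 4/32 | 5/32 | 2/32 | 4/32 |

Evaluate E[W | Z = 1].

70/13

P(Z = 1) = 13/32.
Σ W·P over the event = 3·(4/32) + 4·(2/32) + 6·(3/32) + 8·(4/32) = 35/16.
E[W | Z = 1] = (35/16) / (13/32) = 70/13.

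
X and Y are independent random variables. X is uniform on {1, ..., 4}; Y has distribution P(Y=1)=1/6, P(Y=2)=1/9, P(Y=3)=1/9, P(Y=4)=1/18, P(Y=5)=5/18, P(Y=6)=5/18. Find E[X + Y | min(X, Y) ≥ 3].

17/2

P(min(X, Y) ≥ 3) = 13/36.
Summing (X+Y)·P(x,y) over outcomes with min(X, Y) ≥ 3 gives 221/72.
E[X + Y | min(X, Y) ≥ 3] = (221/72) / (13/36) = 17/2.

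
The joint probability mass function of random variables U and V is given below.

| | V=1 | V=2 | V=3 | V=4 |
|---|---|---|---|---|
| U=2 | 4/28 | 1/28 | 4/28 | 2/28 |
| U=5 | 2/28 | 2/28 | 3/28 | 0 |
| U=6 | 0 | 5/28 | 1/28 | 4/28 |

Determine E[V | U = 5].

15/7

P(U = 5) = 1/4.
Summing V·P(U=x,V=y) over the conditioning event gives 15/28.
E[V | U = 5] = (15/28) / (1/4) = 15/7.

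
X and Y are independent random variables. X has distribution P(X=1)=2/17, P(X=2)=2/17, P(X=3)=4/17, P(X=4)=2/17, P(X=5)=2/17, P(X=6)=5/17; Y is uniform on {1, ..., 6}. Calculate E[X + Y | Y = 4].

134/17

P(Y = 4) = 1/6.
Summing (X+Y)·P(x,y) over outcomes with Y = 4 gives 67/51.
E[X + Y | Y = 4] = (67/51) / (1/6) = 134/17.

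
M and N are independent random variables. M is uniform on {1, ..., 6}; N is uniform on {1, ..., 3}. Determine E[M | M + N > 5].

P(M + N > 5) = 1/2.
Summing M·P(x,y) over outcomes with M + N > 5 gives 22/9.
E[M | M + N > 5] = (22/9) / (1/2) = 44/9.

44/9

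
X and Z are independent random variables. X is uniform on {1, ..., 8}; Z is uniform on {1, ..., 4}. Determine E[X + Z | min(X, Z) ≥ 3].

9

P(min(X, Z) ≥ 3) = 3/8.
Summing (X+Z)·P(x,y) over outcomes with min(X, Z) ≥ 3 gives 27/8.
E[X + Z | min(X, Z) ≥ 3] = (27/8) / (3/8) = 9.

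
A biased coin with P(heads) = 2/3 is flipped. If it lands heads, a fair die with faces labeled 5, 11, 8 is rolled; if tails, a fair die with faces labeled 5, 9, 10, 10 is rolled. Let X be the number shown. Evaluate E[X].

49/6

E[X | heads] = (5+11+8)/3 = 8.
E[X | tails] = (5+9+10+10)/4 = 17/2.
E[X] = (2/3)·(8) + (1/3)·(17/2) = 49/6.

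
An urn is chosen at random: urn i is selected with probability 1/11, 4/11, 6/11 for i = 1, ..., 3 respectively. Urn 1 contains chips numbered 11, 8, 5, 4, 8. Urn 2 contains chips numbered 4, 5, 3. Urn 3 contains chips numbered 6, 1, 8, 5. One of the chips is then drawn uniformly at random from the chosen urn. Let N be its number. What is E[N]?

266/55

E[N | urn 1] = (11+8+5+4+8)/5 = 36/5.
E[N | urn 2] = (4+5+3)/3 = 4.
E[N | urn 3] = (6+1+8+5)/4 = 5.
By the law of total expectation,
E[N] = (1/11)·(36/5) + (4/11)·(4) + (6/11)·(5) = 266/55.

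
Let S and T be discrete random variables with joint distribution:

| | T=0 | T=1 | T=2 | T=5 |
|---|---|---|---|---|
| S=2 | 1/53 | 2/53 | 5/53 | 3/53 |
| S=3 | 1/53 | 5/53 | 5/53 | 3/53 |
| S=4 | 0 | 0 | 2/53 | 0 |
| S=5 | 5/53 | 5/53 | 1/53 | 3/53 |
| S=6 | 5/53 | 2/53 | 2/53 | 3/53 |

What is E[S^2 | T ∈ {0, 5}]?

P(T ∈ {0, 5}) = 24/53.
Σ S^2·P over the event = 4·(1/53) + 4·(3/53) + 9·(1/53) + 9·(3/53) + 25·(5/53) + 25·(3/53) + 36·(5/53) + 36·(3/53) = 540/53.
E[S^2 | T ∈ {0, 5}] = (540/53) / (24/53) = 45/2.

45/2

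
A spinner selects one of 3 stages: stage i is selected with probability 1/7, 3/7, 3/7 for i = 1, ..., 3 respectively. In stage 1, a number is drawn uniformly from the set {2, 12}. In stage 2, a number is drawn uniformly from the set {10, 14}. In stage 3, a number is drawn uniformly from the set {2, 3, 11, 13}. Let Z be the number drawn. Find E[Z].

37/4

E[Z | stage 1] = (2+12)/2 = 7.
E[Z | stage 2] = (10+14)/2 = 12.
E[Z | stage 3] = (2+3+11+13)/4 = 29/4.
By the law of total expectation,
E[Z] = (1/7)·(7) + (3/7)·(12) + (3/7)·(29/4) = 37/4.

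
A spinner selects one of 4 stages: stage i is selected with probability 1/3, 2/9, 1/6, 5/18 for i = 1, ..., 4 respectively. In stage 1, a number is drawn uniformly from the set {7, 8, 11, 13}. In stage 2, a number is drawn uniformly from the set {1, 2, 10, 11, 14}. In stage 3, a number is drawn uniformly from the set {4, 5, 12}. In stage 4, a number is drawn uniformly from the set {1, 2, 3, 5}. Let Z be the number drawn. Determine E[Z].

2473/360

E[Z | stage 1] = (7+8+11+13)/4 = 39/4.
E[Z | stage 2] = (1+2+10+11+14)/5 = 38/5.
E[Z | stage 3] = (4+5+12)/3 = 7.
E[Z | stage 4] = (1+2+3+5)/4 = 11/4.
By the law of total expectation,
E[Z] = (1/3)·(39/4) + (2/9)·(38/5) + (1/6)·(7) + (5/18)·(11/4) = 2473/360.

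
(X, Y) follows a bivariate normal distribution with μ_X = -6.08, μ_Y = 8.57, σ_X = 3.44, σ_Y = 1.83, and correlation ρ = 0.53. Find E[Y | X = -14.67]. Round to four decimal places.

The regression of Y on X has slope ρ·σ_Y/σ_X and passes through (μ_X, μ_Y).
E[Y | X=-14.67] = 8.57 + (0.53)·(1.83/3.44)·(-14.67 − (-6.08)) = 8.57 + (0.281948)·(-8.59) = 6.1481.

6.1481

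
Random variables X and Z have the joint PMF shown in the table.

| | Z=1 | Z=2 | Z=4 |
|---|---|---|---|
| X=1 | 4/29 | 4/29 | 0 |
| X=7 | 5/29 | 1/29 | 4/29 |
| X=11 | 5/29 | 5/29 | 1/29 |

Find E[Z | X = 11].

P(X = 11) = 11/29.
Σ Z·P over the event = 1·(5/29) + 2·(5/29) + 4·(1/29) = 19/29.
E[Z | X = 11] = (19/29) / (11/29) = 19/11.

19/11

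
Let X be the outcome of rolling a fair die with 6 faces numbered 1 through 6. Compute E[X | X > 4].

Given X > 4, X is equally likely to be any of {5, 6}.
E[X | X > 4] = (5 + 6) / 2 = 11/2.

11/2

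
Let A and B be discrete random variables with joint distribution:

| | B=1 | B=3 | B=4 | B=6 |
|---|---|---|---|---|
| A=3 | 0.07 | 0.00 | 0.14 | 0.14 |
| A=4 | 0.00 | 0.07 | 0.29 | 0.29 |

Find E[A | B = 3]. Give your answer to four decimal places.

P(B = 3) = 0.07.
Σ A·P over the event = 4·(0.07) = 0.28.
E[A | B = 3] = (0.28) / (0.07) = 4.0000.

4.0000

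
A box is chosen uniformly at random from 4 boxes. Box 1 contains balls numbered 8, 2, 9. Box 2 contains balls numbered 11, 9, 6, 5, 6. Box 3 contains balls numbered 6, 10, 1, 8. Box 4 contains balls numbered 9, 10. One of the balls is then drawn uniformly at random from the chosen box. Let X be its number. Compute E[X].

1769/240

E[X | box 1] = (8+2+9)/3 = 19/3.
E[X | box 2] = (11+9+6+5+6)/5 = 37/5.
E[X | box 3] = (6+10+1+8)/4 = 25/4.
E[X | box 4] = (9+10)/2 = 19/2.
By the law of total expectation,
E[X] = (1/4)·(19/3) + (1/4)·(37/5) + (1/4)·(25/4) + (1/4)·(19/2) = 1769/240.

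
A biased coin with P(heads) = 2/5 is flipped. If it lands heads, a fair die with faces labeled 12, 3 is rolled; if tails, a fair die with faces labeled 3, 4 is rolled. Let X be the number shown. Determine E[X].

51/10

E[X | heads] = (12+3)/2 = 15/2.
E[X | tails] = (3+4)/2 = 7/2.
E[X] = (2/5)·(15/2) + (3/5)·(7/2) = 51/10.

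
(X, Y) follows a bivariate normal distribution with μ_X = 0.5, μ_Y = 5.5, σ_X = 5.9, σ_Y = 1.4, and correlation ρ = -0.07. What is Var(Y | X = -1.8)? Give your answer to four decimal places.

1.9504

For a bivariate normal, Var(Y | X=x) = σ_Y²(1 − ρ²).
Var(Y | X=-1.8) = (1.4)²·(1 − (-0.07)²) = 1.96·0.9951 = 1.9504.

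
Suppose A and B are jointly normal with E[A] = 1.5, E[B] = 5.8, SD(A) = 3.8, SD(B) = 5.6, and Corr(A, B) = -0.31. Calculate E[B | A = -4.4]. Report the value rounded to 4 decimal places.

The regression of B on A has slope ρ·σ_B/σ_A and passes through (μ_A, μ_B).
E[B | A=-4.4] = 5.8 + (-0.31)·(5.6/3.8)·(-4.4 − (1.5)) = 5.8 + (-0.45684)·(-5.9) = 8.4954.

8.4954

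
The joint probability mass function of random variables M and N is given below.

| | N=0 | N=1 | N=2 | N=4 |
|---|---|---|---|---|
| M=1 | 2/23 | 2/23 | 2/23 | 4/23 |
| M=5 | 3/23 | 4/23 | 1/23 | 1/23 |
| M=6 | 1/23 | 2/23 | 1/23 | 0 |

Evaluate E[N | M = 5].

P(M = 5) = 9/23.
Σ N·P over the event = 0·(3/23) + 1·(4/23) + 2·(1/23) + 4·(1/23) = 10/23.
E[N | M = 5] = (10/23) / (9/23) = 10/9.

10/9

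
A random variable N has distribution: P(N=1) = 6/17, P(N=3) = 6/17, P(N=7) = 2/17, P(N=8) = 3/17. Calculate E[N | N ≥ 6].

P(N ≥ 6) = 5/17.
Σ over the event: 7·2/17 + 8·3/17 = 38/17.
E[N | N ≥ 6] = (38/17) / (5/17) = 38/5.

38/5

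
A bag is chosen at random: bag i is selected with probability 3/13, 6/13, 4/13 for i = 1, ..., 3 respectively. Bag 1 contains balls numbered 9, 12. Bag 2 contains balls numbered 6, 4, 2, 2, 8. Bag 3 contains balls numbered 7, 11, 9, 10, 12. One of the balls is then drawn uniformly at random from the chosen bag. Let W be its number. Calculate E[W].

E[W | bag 1] = (9+12)/2 = 21/2.
E[W | bag 2] = (6+4+2+2+8)/5 = 22/5.
E[W | bag 3] = (7+11+9+10+12)/5 = 49/5.
By the law of total expectation,
E[W] = (3/13)·(21/2) + (6/13)·(22/5) + (4/13)·(49/5) = 971/130.

971/130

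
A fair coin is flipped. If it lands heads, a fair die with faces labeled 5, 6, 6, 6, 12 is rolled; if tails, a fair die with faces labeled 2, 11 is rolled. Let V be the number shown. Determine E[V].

27/4

E[V | heads] = (5+6+6+6+12)/5 = 7.
E[V | tails] = (2+11)/2 = 13/2.
E[V] = (1/2)·(7) + (1/2)·(13/2) = 27/4.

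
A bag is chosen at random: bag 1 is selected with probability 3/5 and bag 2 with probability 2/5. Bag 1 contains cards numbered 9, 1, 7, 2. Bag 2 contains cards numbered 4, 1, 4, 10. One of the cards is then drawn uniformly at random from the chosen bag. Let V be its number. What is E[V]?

19/4

E[V | bag 1] = (9+1+7+2)/4 = 19/4.
E[V | bag 2] = (4+1+4+10)/4 = 19/4.
E[V] = (3/5)·(19/4) + (2/5)·(19/4) = 19/4.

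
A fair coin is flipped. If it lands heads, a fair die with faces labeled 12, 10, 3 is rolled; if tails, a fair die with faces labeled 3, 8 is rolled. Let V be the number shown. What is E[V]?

83/12

E[V | heads] = (12+10+3)/3 = 25/3.
E[V | tails] = (3+8)/2 = 11/2.
By the law of total expectation,
E[V] = (1/2)·(25/3) + (1/2)·(11/2) = 83/12.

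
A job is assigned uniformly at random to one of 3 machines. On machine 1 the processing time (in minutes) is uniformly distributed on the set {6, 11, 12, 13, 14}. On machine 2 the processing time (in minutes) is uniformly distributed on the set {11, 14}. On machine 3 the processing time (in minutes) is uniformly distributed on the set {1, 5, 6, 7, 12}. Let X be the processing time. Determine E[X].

E[X | machine 1] = (6+11+12+13+14)/5 = 56/5.
E[X | machine 2] = (11+14)/2 = 25/2.
E[X | machine 3] = (1+5+6+7+12)/5 = 31/5.
By the law of total expectation,
E[X] = (1/3)·(56/5) + (1/3)·(25/2) + (1/3)·(31/5) = 299/30.

299/30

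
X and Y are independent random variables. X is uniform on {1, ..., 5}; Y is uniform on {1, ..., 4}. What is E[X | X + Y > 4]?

P(X + Y > 4) = 7/10.
Summing X·P(x,y) over outcomes with X + Y > 4 gives 5/2.
E[X | X + Y > 4] = (5/2) / (7/10) = 25/7.

25/7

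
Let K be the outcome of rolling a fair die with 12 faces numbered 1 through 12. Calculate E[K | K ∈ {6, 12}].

9

P(K ∈ {6, 12}) = 1/6.
Σ over the event: 6·1/12 + 12·1/12 = 3/2.
E[K | K ∈ {6, 12}] = (3/2) / (1/6) = 9.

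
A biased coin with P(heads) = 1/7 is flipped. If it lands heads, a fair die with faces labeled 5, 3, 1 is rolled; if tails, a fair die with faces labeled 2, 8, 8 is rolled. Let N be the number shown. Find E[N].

39/7

E[N | heads] = (5+3+1)/3 = 3.
E[N | tails] = (2+8+8)/3 = 6.
By the law of total expectation,
E[N] = (1/7)·(3) + (6/7)·(6) = 39/7.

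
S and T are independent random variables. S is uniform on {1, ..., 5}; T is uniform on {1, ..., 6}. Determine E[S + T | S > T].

6

Outcomes with S > T: (2,1), (3,1), (3,2), (4,1), (4,2), (4,3), (5,1), (5,2), (5,3), (5,4), each with probability 1/30.
E[S + T | S > T] = (3 + 4 + 5 + 5 + 6 + 7 + 6 + 7 + 8 + 9) / 10 = 6.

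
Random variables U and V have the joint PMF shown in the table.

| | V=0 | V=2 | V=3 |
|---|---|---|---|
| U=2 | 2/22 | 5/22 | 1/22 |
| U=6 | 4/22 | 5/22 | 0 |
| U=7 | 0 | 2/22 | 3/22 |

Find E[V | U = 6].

10/9

P(U = 6) = 9/22.
Σ V·P over the event = 0·(4/22) + 2·(5/22) = 5/11.
E[V | U = 6] = (5/11) / (9/22) = 10/9.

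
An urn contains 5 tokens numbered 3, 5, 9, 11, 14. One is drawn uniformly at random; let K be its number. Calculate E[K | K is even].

P(K is even) = 1/5.
Σ over the event: 14·1/5 = 14/5.
E[K | K is even] = (14/5) / (1/5) = 14.

14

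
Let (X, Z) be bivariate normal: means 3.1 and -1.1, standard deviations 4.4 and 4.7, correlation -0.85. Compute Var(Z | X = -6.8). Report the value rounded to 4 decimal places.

The conditional variance in a bivariate normal is σ_Z²(1 − ρ²), independent of x.
Var(Z | X=-6.8) = (4.7)²·(1 − (-0.85)²) = 22.09·0.2775 = 6.1300.

6.1300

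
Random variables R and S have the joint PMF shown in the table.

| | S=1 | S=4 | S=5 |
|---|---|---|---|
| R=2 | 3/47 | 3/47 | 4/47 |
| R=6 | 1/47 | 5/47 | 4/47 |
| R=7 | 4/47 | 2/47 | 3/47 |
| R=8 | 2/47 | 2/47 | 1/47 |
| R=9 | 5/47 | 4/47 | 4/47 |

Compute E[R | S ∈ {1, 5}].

198/31

P(S ∈ {1, 5}) = 31/47.
Summing R·P(R=x,S=y) over the conditioning event gives 198/47.
E[R | S ∈ {1, 5}] = (198/47) / (31/47) = 198/31.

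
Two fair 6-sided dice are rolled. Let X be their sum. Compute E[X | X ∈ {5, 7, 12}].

P(X ∈ {5, 7, 12}) = 11/36.
Σ over the event: 5·1/9 + 7·1/6 + 12·1/36 = 37/18.
E[X | X ∈ {5, 7, 12}] = (37/18) / (11/36) = 74/11.

74/11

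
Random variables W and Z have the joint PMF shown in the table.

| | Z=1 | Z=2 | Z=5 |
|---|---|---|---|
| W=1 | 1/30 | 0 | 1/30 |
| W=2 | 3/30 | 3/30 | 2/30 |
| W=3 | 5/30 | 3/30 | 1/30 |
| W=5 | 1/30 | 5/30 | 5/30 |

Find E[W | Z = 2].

40/11

P(Z = 2) = 11/30.
Σ W·P over the event = 2·(3/30) + 3·(3/30) + 5·(5/30) = 4/3.
E[W | Z = 2] = (4/3) / (11/30) = 40/11.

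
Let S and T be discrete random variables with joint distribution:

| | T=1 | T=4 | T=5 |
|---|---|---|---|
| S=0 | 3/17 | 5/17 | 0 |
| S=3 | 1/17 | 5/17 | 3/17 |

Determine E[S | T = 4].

3/2

P(T = 4) = 10/17.
Σ S·P over the event = 0·(5/17) + 3·(5/17) = 15/17.
E[S | T = 4] = (15/17) / (10/17) = 3/2.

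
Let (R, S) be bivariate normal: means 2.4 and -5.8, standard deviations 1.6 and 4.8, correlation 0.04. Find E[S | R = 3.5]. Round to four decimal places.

-5.6680

E[S | R=x] = μ_S + ρ(σ_S/σ_R)(x − μ_R) for jointly normal variables.
E[S | R=3.5] = -5.8 + (0.04)·(4.8/1.6)·(3.5 − (2.4)) = -5.8 + (0.12)·(1.1) = -5.6680.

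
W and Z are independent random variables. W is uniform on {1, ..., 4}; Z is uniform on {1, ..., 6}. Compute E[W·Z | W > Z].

Outcomes with W > Z: (2,1), (3,1), (3,2), (4,1), (4,2), (4,3), each with probability 1/24.
E[W·Z | W > Z] = (2 + 3 + 6 + 4 + 8 + 12) / 6 = 35/6.

35/6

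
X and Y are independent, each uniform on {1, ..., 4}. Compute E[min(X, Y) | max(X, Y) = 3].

Outcomes with max(X, Y) = 3: (1,3), (2,3), (3,1), (3,2), (3,3), each with probability 1/16.
E[min(X, Y) | max(X, Y) = 3] = (1 + 2 + 1 + 2 + 3) / 5 = 9/5.

9/5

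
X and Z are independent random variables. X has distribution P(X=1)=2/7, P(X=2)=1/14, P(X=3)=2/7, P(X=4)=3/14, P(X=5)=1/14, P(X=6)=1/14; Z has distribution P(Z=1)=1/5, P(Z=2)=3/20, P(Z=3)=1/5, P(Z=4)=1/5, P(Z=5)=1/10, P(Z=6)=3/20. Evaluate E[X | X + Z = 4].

2

P(X + Z = 4) = 1/8.
Summing X·P(x,y) over outcomes with X + Z = 4 gives 1/4.
E[X | X + Z = 4] = (1/4) / (1/8) = 2.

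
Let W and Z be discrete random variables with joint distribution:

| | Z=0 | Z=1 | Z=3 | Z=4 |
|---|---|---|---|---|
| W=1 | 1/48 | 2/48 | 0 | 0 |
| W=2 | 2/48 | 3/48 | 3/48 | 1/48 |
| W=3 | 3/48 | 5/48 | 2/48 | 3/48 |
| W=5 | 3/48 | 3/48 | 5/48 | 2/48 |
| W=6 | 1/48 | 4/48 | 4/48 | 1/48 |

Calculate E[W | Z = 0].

7/2

P(Z = 0) = 5/24.
Σ W·P over the event = 1·(1/48) + 2·(2/48) + 3·(3/48) + 5·(3/48) + 6·(1/48) = 35/48.
E[W | Z = 0] = (35/48) / (5/24) = 7/2.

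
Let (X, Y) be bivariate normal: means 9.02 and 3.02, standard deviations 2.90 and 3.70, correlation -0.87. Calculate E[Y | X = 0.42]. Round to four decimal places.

12.5660

For a bivariate normal, E[Y | X=x] = μ_Y + ρ·(σ_Y/σ_X)·(x − μ_X).
E[Y | X=0.42] = 3.02 + (-0.87)·(3.70/2.90)·(0.42 − (9.02)) = 3.02 + (-1.11)·(-8.6) = 12.5660.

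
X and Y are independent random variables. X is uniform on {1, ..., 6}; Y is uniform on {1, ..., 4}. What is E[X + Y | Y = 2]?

P(Y = 2) = 1/4.
Summing (X+Y)·P(x,y) over outcomes with Y = 2 gives 11/8.
E[X + Y | Y = 2] = (11/8) / (1/4) = 11/2.

11/2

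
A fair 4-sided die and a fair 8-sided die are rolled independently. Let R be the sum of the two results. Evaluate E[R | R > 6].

P(R > 6) = 9/16.
Σ over the event: 7·1/8 + 8·1/8 + 9·1/8 + 10·3/32 + 11·1/16 + 12·1/32 = 5.
E[R | R > 6] = (5) / (9/16) = 80/9.

80/9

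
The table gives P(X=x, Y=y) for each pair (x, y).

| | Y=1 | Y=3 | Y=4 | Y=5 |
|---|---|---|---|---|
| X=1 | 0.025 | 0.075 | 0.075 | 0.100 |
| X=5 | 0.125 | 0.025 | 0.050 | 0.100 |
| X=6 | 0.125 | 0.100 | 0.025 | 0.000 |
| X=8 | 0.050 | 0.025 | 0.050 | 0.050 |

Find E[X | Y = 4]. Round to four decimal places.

4.3750

P(Y = 4) = 0.200.
Σ X·P over the event = 1·(0.075) + 5·(0.050) + 6·(0.025) + 8·(0.050) = 0.875.
E[X | Y = 4] = (0.875) / (0.200) = 4.3750.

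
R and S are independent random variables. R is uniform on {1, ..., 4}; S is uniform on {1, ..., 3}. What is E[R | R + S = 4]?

P(R + S = 4) = 1/4.
Summing R·P(x,y) over outcomes with R + S = 4 gives 1/2.
E[R | R + S = 4] = (1/2) / (1/4) = 2.

2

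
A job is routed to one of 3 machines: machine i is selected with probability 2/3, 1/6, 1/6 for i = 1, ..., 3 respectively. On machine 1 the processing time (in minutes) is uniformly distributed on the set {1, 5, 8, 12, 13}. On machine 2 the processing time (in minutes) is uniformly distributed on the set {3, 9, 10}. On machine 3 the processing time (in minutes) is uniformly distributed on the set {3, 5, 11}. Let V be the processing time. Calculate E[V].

E[V | machine 1] = (1+5+8+12+13)/5 = 39/5.
E[V | machine 2] = (3+9+10)/3 = 22/3.
E[V | machine 3] = (3+5+11)/3 = 19/3.
E[V] = (2/3)·(39/5) + (1/6)·(22/3) + (1/6)·(19/3) = 673/90.

673/90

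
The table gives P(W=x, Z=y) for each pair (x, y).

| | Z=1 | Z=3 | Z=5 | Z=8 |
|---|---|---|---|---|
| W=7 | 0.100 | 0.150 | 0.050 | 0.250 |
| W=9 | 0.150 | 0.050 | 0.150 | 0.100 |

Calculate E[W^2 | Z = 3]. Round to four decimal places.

57.0000

P(Z = 3) = 0.200.
Summing W^2·P(W=x,Z=y) over the conditioning event gives 11.400.
E[W^2 | Z = 3] = (11.400) / (0.200) = 57.0000.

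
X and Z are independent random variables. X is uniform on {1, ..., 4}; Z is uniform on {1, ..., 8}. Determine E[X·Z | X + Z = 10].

Outcomes with X + Z = 10: (2,8), (3,7), (4,6), each with probability 1/32.
E[X·Z | X + Z = 10] = (16 + 21 + 24) / 3 = 61/3.

61/3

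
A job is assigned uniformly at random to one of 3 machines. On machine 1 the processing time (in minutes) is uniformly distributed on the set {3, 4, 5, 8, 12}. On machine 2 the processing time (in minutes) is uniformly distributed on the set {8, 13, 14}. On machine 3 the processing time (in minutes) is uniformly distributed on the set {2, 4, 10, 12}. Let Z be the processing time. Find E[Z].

376/45

E[Z | machine 1] = (3+4+5+8+12)/5 = 32/5.
E[Z | machine 2] = (8+13+14)/3 = 35/3.
E[Z | machine 3] = (2+4+10+12)/4 = 7.
E[Z] = (1/3)·(32/5) + (1/3)·(35/3) + (1/3)·(7) = 376/45.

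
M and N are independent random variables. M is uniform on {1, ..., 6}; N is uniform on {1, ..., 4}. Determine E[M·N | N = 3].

21/2

P(N = 3) = 1/4.
Summing MN·P(x,y) over outcomes with N = 3 gives 21/8.
E[M·N | N = 3] = (21/8) / (1/4) = 21/2.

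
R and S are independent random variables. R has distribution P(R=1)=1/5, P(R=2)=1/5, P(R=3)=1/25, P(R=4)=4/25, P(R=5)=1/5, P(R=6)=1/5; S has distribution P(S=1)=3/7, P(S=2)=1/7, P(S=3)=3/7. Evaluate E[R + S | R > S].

P(R > S) = 117/175.
Summing (R+S)·P(x,y) over outcomes with R > S gives 151/35.
E[R + S | R > S] = (151/35) / (117/175) = 755/117.

755/117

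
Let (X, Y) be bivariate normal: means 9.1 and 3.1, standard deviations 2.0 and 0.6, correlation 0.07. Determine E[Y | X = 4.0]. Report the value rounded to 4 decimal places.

For a bivariate normal, E[Y | X=x] = μ_Y + ρ·(σ_Y/σ_X)·(x − μ_X).
E[Y | X=4.0] = 3.1 + (0.07)·(0.6/2.0)·(4.0 − (9.1)) = 3.1 + (0.021)·(-5.1) = 2.9929.

2.9929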